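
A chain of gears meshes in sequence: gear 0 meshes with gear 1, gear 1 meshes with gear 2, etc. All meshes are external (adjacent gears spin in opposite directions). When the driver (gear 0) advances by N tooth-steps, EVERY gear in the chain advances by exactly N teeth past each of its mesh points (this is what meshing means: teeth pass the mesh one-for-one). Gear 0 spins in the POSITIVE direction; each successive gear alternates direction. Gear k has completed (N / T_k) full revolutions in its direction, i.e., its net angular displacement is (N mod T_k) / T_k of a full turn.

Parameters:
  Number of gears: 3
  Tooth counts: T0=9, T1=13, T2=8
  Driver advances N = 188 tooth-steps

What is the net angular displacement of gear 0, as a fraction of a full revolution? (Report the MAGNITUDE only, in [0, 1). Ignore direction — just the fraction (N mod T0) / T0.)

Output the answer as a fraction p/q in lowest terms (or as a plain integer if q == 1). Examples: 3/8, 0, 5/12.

Chain of 3 gears, tooth counts: [9, 13, 8]
  gear 0: T0=9, direction=positive, advance = 188 mod 9 = 8 teeth = 8/9 turn
  gear 1: T1=13, direction=negative, advance = 188 mod 13 = 6 teeth = 6/13 turn
  gear 2: T2=8, direction=positive, advance = 188 mod 8 = 4 teeth = 4/8 turn
Gear 0: 188 mod 9 = 8
Fraction = 8 / 9 = 8/9 (gcd(8,9)=1) = 8/9

Answer: 8/9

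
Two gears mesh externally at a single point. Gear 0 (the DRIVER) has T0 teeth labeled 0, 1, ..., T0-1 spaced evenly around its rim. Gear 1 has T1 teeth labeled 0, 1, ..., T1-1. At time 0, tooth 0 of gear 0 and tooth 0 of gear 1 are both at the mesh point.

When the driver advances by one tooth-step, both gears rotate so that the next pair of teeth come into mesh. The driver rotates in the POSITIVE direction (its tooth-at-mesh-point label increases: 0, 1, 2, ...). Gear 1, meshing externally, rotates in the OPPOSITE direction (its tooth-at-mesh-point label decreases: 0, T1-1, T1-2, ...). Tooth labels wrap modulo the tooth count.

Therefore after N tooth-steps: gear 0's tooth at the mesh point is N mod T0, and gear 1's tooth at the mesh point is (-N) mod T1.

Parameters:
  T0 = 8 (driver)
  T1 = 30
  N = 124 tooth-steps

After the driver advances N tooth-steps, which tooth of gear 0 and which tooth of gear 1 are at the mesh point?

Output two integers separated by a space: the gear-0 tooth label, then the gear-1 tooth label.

Answer: 4 26

Derivation:
Gear 0 (driver, T0=8): tooth at mesh = N mod T0
  124 = 15 * 8 + 4, so 124 mod 8 = 4
  gear 0 tooth = 4
Gear 1 (driven, T1=30): tooth at mesh = (-N) mod T1
  124 = 4 * 30 + 4, so 124 mod 30 = 4
  (-124) mod 30 = (-4) mod 30 = 30 - 4 = 26
Mesh after 124 steps: gear-0 tooth 4 meets gear-1 tooth 26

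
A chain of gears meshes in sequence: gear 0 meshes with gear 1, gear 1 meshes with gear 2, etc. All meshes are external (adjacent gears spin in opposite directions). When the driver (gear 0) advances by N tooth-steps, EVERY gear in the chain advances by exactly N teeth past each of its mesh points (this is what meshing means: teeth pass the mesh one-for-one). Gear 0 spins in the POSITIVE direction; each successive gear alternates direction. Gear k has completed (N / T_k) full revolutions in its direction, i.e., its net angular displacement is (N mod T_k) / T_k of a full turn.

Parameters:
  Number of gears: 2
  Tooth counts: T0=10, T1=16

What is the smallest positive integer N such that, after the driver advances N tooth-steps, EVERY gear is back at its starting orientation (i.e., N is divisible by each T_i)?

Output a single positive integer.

Answer: 80

Derivation:
Gear k returns to start when N is a multiple of T_k.
All gears at start simultaneously when N is a common multiple of [10, 16]; the smallest such N is lcm(10, 16).
Start: lcm = T0 = 10
Fold in T1=16: gcd(10, 16) = 2; lcm(10, 16) = 10 * 16 / 2 = 160 / 2 = 80
Full cycle length = 80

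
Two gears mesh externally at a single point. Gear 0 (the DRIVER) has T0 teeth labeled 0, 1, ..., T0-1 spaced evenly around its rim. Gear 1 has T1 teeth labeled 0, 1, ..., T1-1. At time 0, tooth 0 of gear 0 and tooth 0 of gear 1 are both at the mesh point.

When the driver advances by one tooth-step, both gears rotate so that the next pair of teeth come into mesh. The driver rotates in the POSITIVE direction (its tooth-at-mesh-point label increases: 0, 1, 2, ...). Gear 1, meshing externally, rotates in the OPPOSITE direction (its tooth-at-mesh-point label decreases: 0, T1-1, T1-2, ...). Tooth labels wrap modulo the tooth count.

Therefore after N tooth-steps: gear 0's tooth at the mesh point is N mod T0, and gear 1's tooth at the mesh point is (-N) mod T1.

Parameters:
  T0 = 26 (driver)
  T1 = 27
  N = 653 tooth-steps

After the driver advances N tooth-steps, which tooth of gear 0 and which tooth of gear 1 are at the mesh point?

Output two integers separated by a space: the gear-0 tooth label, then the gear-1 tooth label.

Gear 0 (driver, T0=26): tooth at mesh = N mod T0
  653 = 25 * 26 + 3, so 653 mod 26 = 3
  gear 0 tooth = 3
Gear 1 (driven, T1=27): tooth at mesh = (-N) mod T1
  653 = 24 * 27 + 5, so 653 mod 27 = 5
  (-653) mod 27 = (-5) mod 27 = 27 - 5 = 22
Mesh after 653 steps: gear-0 tooth 3 meets gear-1 tooth 22

Answer: 3 22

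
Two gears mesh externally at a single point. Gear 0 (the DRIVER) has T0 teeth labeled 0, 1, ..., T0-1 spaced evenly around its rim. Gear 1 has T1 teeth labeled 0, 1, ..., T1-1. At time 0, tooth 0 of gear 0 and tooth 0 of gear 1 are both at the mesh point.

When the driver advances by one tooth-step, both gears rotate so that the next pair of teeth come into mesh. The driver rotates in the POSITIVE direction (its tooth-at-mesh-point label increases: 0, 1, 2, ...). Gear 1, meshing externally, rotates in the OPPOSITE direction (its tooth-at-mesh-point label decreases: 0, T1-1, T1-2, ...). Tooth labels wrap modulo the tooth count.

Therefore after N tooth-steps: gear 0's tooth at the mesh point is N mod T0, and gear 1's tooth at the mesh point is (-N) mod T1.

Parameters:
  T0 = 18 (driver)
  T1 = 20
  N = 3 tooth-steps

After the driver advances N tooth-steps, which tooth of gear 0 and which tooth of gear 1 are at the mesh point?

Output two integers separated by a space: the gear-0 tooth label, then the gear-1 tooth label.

Gear 0 (driver, T0=18): tooth at mesh = N mod T0
  3 = 0 * 18 + 3, so 3 mod 18 = 3
  gear 0 tooth = 3
Gear 1 (driven, T1=20): tooth at mesh = (-N) mod T1
  3 = 0 * 20 + 3, so 3 mod 20 = 3
  (-3) mod 20 = (-3) mod 20 = 20 - 3 = 17
Mesh after 3 steps: gear-0 tooth 3 meets gear-1 tooth 17

Answer: 3 17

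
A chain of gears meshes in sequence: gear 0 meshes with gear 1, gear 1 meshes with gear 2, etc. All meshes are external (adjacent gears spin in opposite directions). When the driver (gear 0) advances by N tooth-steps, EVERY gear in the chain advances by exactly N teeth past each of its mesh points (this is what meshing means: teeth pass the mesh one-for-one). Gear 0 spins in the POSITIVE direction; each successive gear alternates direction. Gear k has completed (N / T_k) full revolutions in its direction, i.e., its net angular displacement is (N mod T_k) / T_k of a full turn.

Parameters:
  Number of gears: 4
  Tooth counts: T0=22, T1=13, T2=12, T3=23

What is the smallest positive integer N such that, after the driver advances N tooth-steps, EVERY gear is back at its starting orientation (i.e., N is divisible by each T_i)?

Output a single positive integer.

Gear k returns to start when N is a multiple of T_k.
All gears at start simultaneously when N is a common multiple of [22, 13, 12, 23]; the smallest such N is lcm(22, 13, 12, 23).
Start: lcm = T0 = 22
Fold in T1=13: gcd(22, 13) = 1; lcm(22, 13) = 22 * 13 / 1 = 286 / 1 = 286
Fold in T2=12: gcd(286, 12) = 2; lcm(286, 12) = 286 * 12 / 2 = 3432 / 2 = 1716
Fold in T3=23: gcd(1716, 23) = 1; lcm(1716, 23) = 1716 * 23 / 1 = 39468 / 1 = 39468
Full cycle length = 39468

Answer: 39468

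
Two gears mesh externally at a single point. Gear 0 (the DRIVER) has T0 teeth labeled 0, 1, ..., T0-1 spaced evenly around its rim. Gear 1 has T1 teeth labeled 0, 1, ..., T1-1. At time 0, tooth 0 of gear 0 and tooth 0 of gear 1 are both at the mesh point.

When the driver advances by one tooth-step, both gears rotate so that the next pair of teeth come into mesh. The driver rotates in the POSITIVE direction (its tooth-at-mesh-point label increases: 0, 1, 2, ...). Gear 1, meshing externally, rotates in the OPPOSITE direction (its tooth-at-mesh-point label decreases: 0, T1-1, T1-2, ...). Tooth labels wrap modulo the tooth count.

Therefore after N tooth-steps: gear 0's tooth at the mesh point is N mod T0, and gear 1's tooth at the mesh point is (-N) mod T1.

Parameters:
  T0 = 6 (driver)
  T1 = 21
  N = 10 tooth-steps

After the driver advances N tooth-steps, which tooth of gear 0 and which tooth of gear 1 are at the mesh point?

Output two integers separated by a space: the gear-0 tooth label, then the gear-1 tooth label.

Answer: 4 11

Derivation:
Gear 0 (driver, T0=6): tooth at mesh = N mod T0
  10 = 1 * 6 + 4, so 10 mod 6 = 4
  gear 0 tooth = 4
Gear 1 (driven, T1=21): tooth at mesh = (-N) mod T1
  10 = 0 * 21 + 10, so 10 mod 21 = 10
  (-10) mod 21 = (-10) mod 21 = 21 - 10 = 11
Mesh after 10 steps: gear-0 tooth 4 meets gear-1 tooth 11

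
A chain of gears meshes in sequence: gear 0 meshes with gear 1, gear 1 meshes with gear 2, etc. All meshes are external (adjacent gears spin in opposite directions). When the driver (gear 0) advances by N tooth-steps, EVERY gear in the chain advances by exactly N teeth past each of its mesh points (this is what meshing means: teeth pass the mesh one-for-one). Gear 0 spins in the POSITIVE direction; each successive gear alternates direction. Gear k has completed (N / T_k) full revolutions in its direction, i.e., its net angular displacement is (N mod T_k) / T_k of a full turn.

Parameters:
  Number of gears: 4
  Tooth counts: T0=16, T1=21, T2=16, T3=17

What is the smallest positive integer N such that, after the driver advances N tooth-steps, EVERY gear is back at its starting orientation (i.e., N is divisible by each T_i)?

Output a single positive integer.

Answer: 5712

Derivation:
Gear k returns to start when N is a multiple of T_k.
All gears at start simultaneously when N is a common multiple of [16, 21, 16, 17]; the smallest such N is lcm(16, 21, 16, 17).
Start: lcm = T0 = 16
Fold in T1=21: gcd(16, 21) = 1; lcm(16, 21) = 16 * 21 / 1 = 336 / 1 = 336
Fold in T2=16: gcd(336, 16) = 16; lcm(336, 16) = 336 * 16 / 16 = 5376 / 16 = 336
Fold in T3=17: gcd(336, 17) = 1; lcm(336, 17) = 336 * 17 / 1 = 5712 / 1 = 5712
Full cycle length = 5712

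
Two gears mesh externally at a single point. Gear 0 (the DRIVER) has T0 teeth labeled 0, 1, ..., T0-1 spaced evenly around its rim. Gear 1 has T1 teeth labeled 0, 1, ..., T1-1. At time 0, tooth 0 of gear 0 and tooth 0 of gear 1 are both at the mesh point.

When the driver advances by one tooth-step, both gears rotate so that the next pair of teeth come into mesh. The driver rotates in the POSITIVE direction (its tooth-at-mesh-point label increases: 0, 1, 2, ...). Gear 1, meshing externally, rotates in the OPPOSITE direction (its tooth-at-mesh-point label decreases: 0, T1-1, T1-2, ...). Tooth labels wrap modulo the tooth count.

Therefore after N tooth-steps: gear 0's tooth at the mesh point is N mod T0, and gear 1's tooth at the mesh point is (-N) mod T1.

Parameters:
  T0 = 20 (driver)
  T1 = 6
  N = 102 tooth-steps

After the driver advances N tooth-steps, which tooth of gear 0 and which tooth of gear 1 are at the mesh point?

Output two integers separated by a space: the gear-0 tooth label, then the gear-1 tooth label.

Gear 0 (driver, T0=20): tooth at mesh = N mod T0
  102 = 5 * 20 + 2, so 102 mod 20 = 2
  gear 0 tooth = 2
Gear 1 (driven, T1=6): tooth at mesh = (-N) mod T1
  102 = 17 * 6 + 0, so 102 mod 6 = 0
  (-102) mod 6 = 0
Mesh after 102 steps: gear-0 tooth 2 meets gear-1 tooth 0

Answer: 2 0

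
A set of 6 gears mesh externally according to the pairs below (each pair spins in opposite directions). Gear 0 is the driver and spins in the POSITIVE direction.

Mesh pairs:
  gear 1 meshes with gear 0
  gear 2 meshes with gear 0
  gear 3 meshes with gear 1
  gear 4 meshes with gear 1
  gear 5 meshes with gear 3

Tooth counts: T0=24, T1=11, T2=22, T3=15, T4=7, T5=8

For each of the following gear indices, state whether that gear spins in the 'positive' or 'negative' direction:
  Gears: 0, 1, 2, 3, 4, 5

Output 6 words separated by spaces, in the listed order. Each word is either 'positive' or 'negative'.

Answer: positive negative negative positive positive negative

Derivation:
Gear 0 (driver): positive (depth 0)
  gear 1: meshes with gear 0 -> depth 1 -> negative (opposite of gear 0)
  gear 2: meshes with gear 0 -> depth 1 -> negative (opposite of gear 0)
  gear 3: meshes with gear 1 -> depth 2 -> positive (opposite of gear 1)
  gear 4: meshes with gear 1 -> depth 2 -> positive (opposite of gear 1)
  gear 5: meshes with gear 3 -> depth 3 -> negative (opposite of gear 3)
Queried indices 0, 1, 2, 3, 4, 5 -> positive, negative, negative, positive, positive, negative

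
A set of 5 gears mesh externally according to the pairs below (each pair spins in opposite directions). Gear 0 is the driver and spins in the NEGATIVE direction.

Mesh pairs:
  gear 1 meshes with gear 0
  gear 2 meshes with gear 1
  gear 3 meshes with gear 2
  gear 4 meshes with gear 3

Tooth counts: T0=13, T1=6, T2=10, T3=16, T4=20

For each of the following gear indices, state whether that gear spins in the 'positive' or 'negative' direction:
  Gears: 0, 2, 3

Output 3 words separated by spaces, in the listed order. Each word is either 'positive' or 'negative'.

Gear 0 (driver): negative (depth 0)
  gear 1: meshes with gear 0 -> depth 1 -> positive (opposite of gear 0)
  gear 2: meshes with gear 1 -> depth 2 -> negative (opposite of gear 1)
  gear 3: meshes with gear 2 -> depth 3 -> positive (opposite of gear 2)
  gear 4: meshes with gear 3 -> depth 4 -> negative (opposite of gear 3)
Queried indices 0, 2, 3 -> negative, negative, positive

Answer: negative negative positive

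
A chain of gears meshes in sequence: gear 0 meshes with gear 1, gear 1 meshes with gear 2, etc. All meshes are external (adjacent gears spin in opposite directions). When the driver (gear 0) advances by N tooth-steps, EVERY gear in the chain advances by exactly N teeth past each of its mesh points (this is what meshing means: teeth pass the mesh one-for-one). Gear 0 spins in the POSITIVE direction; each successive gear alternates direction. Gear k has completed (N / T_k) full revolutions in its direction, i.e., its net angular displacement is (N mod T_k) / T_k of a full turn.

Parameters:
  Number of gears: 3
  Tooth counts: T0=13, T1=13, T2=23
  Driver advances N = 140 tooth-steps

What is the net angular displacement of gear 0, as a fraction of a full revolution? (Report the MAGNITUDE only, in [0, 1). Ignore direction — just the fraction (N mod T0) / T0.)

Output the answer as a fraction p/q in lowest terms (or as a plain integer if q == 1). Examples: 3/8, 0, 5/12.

Answer: 10/13

Derivation:
Chain of 3 gears, tooth counts: [13, 13, 23]
  gear 0: T0=13, direction=positive, advance = 140 mod 13 = 10 teeth = 10/13 turn
  gear 1: T1=13, direction=negative, advance = 140 mod 13 = 10 teeth = 10/13 turn
  gear 2: T2=23, direction=positive, advance = 140 mod 23 = 2 teeth = 2/23 turn
Gear 0: 140 mod 13 = 10
Fraction = 10 / 13 = 10/13 (gcd(10,13)=1) = 10/13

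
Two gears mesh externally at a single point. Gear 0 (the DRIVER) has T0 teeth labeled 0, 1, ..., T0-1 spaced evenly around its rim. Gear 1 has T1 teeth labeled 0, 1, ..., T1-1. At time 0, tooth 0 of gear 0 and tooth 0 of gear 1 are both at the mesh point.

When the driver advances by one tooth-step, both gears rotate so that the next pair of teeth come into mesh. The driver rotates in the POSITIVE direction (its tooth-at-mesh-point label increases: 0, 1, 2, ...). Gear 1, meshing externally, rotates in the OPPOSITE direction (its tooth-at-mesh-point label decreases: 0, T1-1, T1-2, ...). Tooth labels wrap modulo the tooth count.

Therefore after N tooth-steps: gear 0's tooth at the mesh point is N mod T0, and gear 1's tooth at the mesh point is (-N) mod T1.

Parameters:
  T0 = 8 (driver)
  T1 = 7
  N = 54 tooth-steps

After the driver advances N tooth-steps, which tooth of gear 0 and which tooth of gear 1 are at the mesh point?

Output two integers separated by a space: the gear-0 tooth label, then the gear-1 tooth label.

Gear 0 (driver, T0=8): tooth at mesh = N mod T0
  54 = 6 * 8 + 6, so 54 mod 8 = 6
  gear 0 tooth = 6
Gear 1 (driven, T1=7): tooth at mesh = (-N) mod T1
  54 = 7 * 7 + 5, so 54 mod 7 = 5
  (-54) mod 7 = (-5) mod 7 = 7 - 5 = 2
Mesh after 54 steps: gear-0 tooth 6 meets gear-1 tooth 2

Answer: 6 2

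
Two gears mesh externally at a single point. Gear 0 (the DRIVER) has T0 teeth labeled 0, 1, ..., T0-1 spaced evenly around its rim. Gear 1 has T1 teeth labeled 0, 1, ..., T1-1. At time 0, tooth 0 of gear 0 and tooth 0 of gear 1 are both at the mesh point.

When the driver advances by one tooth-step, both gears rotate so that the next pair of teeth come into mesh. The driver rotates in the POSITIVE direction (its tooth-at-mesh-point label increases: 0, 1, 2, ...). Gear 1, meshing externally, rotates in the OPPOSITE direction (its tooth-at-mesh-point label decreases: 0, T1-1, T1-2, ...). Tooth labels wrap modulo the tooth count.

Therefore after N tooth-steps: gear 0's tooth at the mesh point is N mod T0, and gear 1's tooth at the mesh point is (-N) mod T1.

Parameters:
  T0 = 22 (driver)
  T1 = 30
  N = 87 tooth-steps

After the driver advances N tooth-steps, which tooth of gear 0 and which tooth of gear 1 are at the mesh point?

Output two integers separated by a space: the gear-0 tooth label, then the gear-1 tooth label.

Gear 0 (driver, T0=22): tooth at mesh = N mod T0
  87 = 3 * 22 + 21, so 87 mod 22 = 21
  gear 0 tooth = 21
Gear 1 (driven, T1=30): tooth at mesh = (-N) mod T1
  87 = 2 * 30 + 27, so 87 mod 30 = 27
  (-87) mod 30 = (-27) mod 30 = 30 - 27 = 3
Mesh after 87 steps: gear-0 tooth 21 meets gear-1 tooth 3

Answer: 21 3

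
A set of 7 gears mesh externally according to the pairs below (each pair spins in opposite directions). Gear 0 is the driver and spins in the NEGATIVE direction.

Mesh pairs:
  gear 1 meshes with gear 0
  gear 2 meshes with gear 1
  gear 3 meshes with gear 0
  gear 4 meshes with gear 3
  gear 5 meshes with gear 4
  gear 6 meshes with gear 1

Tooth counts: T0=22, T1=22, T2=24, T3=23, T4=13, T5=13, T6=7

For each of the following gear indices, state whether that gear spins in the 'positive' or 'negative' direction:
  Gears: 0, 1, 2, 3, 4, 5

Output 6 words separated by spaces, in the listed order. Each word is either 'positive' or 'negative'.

Gear 0 (driver): negative (depth 0)
  gear 1: meshes with gear 0 -> depth 1 -> positive (opposite of gear 0)
  gear 2: meshes with gear 1 -> depth 2 -> negative (opposite of gear 1)
  gear 3: meshes with gear 0 -> depth 1 -> positive (opposite of gear 0)
  gear 4: meshes with gear 3 -> depth 2 -> negative (opposite of gear 3)
  gear 5: meshes with gear 4 -> depth 3 -> positive (opposite of gear 4)
  gear 6: meshes with gear 1 -> depth 2 -> negative (opposite of gear 1)
Queried indices 0, 1, 2, 3, 4, 5 -> negative, positive, negative, positive, negative, positive

Answer: negative positive negative positive negative positive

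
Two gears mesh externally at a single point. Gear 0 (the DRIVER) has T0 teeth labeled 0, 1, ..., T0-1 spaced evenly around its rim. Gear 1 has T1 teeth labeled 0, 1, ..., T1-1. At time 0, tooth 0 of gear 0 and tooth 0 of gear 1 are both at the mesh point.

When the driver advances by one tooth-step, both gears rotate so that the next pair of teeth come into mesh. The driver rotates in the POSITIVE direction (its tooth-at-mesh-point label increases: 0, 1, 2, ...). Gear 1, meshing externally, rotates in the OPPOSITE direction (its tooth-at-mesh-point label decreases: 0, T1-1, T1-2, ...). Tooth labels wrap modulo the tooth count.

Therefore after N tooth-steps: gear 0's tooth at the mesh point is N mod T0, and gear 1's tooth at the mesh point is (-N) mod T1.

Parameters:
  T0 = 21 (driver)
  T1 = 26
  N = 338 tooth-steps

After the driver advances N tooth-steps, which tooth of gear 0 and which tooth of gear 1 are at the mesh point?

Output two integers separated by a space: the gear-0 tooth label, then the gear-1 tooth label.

Gear 0 (driver, T0=21): tooth at mesh = N mod T0
  338 = 16 * 21 + 2, so 338 mod 21 = 2
  gear 0 tooth = 2
Gear 1 (driven, T1=26): tooth at mesh = (-N) mod T1
  338 = 13 * 26 + 0, so 338 mod 26 = 0
  (-338) mod 26 = 0
Mesh after 338 steps: gear-0 tooth 2 meets gear-1 tooth 0

Answer: 2 0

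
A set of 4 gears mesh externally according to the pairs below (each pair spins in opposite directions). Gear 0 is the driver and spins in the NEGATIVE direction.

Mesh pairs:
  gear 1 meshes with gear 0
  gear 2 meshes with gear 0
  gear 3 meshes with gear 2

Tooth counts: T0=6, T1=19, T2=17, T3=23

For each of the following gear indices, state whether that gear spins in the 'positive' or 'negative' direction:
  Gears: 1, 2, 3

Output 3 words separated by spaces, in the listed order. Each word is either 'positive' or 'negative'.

Answer: positive positive negative

Derivation:
Gear 0 (driver): negative (depth 0)
  gear 1: meshes with gear 0 -> depth 1 -> positive (opposite of gear 0)
  gear 2: meshes with gear 0 -> depth 1 -> positive (opposite of gear 0)
  gear 3: meshes with gear 2 -> depth 2 -> negative (opposite of gear 2)
Queried indices 1, 2, 3 -> positive, positive, negative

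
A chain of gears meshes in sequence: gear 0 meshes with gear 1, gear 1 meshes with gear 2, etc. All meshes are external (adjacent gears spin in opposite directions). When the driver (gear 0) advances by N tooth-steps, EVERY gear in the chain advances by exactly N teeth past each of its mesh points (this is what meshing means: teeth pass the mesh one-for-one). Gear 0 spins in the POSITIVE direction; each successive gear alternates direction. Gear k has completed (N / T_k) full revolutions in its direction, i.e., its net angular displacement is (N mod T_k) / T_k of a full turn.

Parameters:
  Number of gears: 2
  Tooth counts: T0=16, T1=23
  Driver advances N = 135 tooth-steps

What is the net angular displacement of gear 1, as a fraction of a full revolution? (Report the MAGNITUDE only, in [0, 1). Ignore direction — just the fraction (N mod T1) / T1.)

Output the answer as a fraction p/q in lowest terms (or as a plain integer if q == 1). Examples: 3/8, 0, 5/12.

Chain of 2 gears, tooth counts: [16, 23]
  gear 0: T0=16, direction=positive, advance = 135 mod 16 = 7 teeth = 7/16 turn
  gear 1: T1=23, direction=negative, advance = 135 mod 23 = 20 teeth = 20/23 turn
Gear 1: 135 mod 23 = 20
Fraction = 20 / 23 = 20/23 (gcd(20,23)=1) = 20/23

Answer: 20/23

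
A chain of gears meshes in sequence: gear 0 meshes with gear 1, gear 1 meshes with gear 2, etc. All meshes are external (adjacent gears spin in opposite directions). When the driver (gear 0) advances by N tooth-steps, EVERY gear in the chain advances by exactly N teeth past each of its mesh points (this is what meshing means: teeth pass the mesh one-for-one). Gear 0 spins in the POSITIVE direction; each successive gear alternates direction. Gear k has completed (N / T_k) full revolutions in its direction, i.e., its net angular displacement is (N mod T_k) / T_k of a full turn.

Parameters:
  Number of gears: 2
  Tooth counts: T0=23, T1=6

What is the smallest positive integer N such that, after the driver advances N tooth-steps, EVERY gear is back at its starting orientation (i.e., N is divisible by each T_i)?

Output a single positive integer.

Gear k returns to start when N is a multiple of T_k.
All gears at start simultaneously when N is a common multiple of [23, 6]; the smallest such N is lcm(23, 6).
Start: lcm = T0 = 23
Fold in T1=6: gcd(23, 6) = 1; lcm(23, 6) = 23 * 6 / 1 = 138 / 1 = 138
Full cycle length = 138

Answer: 138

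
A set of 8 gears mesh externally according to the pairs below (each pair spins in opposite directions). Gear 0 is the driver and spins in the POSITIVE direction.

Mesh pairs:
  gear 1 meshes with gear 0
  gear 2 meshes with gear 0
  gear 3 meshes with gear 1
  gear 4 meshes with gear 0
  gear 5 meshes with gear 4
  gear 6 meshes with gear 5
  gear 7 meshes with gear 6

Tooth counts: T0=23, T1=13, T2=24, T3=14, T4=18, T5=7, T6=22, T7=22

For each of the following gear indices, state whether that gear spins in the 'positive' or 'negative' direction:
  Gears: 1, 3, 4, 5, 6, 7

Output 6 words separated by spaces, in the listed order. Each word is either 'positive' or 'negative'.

Answer: negative positive negative positive negative positive

Derivation:
Gear 0 (driver): positive (depth 0)
  gear 1: meshes with gear 0 -> depth 1 -> negative (opposite of gear 0)
  gear 2: meshes with gear 0 -> depth 1 -> negative (opposite of gear 0)
  gear 3: meshes with gear 1 -> depth 2 -> positive (opposite of gear 1)
  gear 4: meshes with gear 0 -> depth 1 -> negative (opposite of gear 0)
  gear 5: meshes with gear 4 -> depth 2 -> positive (opposite of gear 4)
  gear 6: meshes with gear 5 -> depth 3 -> negative (opposite of gear 5)
  gear 7: meshes with gear 6 -> depth 4 -> positive (opposite of gear 6)
Queried indices 1, 3, 4, 5, 6, 7 -> negative, positive, negative, positive, negative, positive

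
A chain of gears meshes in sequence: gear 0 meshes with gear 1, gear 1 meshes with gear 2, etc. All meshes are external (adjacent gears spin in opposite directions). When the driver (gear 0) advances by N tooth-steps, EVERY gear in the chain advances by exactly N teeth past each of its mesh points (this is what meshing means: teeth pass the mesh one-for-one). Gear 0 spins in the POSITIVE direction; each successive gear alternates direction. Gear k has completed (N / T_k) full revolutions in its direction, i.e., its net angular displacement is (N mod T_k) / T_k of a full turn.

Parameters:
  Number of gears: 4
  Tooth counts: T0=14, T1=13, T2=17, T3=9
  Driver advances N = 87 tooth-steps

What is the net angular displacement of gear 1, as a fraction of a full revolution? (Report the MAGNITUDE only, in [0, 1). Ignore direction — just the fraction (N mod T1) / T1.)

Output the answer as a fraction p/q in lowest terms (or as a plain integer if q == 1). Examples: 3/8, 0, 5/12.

Answer: 9/13

Derivation:
Chain of 4 gears, tooth counts: [14, 13, 17, 9]
  gear 0: T0=14, direction=positive, advance = 87 mod 14 = 3 teeth = 3/14 turn
  gear 1: T1=13, direction=negative, advance = 87 mod 13 = 9 teeth = 9/13 turn
  gear 2: T2=17, direction=positive, advance = 87 mod 17 = 2 teeth = 2/17 turn
  gear 3: T3=9, direction=negative, advance = 87 mod 9 = 6 teeth = 6/9 turn
Gear 1: 87 mod 13 = 9
Fraction = 9 / 13 = 9/13 (gcd(9,13)=1) = 9/13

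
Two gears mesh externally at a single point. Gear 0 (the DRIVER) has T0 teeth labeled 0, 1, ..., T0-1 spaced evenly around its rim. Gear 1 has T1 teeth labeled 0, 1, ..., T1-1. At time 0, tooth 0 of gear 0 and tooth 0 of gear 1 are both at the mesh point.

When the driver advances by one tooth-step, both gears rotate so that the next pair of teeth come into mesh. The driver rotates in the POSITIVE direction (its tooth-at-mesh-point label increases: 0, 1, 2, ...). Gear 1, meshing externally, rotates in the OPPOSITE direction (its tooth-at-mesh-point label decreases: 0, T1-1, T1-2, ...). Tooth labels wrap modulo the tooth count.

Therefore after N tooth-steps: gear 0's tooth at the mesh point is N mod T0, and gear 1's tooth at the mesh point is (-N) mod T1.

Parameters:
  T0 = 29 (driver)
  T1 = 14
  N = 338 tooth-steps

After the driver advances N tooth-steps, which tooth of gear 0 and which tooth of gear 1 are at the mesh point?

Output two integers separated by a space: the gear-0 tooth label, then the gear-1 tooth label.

Gear 0 (driver, T0=29): tooth at mesh = N mod T0
  338 = 11 * 29 + 19, so 338 mod 29 = 19
  gear 0 tooth = 19
Gear 1 (driven, T1=14): tooth at mesh = (-N) mod T1
  338 = 24 * 14 + 2, so 338 mod 14 = 2
  (-338) mod 14 = (-2) mod 14 = 14 - 2 = 12
Mesh after 338 steps: gear-0 tooth 19 meets gear-1 tooth 12

Answer: 19 12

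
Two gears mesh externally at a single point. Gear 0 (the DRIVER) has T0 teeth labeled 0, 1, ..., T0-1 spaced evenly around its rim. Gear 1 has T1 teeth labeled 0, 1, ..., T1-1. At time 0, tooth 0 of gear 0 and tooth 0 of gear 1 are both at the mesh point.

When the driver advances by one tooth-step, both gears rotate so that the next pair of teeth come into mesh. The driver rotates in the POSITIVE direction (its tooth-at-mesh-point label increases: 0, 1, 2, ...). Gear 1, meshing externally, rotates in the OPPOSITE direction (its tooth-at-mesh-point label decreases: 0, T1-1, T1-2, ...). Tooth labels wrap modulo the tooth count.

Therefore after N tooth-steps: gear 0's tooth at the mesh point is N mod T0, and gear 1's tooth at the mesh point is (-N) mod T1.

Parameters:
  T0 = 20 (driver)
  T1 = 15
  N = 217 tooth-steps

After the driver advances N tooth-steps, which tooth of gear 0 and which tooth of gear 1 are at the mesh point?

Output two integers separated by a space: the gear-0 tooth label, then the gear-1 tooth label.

Answer: 17 8

Derivation:
Gear 0 (driver, T0=20): tooth at mesh = N mod T0
  217 = 10 * 20 + 17, so 217 mod 20 = 17
  gear 0 tooth = 17
Gear 1 (driven, T1=15): tooth at mesh = (-N) mod T1
  217 = 14 * 15 + 7, so 217 mod 15 = 7
  (-217) mod 15 = (-7) mod 15 = 15 - 7 = 8
Mesh after 217 steps: gear-0 tooth 17 meets gear-1 tooth 8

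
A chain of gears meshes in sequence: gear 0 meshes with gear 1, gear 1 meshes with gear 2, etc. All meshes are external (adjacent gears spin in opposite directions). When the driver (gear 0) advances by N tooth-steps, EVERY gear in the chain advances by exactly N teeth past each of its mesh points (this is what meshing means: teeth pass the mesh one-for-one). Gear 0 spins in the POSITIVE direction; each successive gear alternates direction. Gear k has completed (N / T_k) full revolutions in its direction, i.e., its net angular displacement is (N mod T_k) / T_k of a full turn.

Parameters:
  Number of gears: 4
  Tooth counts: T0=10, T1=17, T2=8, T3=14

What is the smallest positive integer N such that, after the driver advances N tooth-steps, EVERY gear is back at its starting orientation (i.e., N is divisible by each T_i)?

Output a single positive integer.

Answer: 4760

Derivation:
Gear k returns to start when N is a multiple of T_k.
All gears at start simultaneously when N is a common multiple of [10, 17, 8, 14]; the smallest such N is lcm(10, 17, 8, 14).
Start: lcm = T0 = 10
Fold in T1=17: gcd(10, 17) = 1; lcm(10, 17) = 10 * 17 / 1 = 170 / 1 = 170
Fold in T2=8: gcd(170, 8) = 2; lcm(170, 8) = 170 * 8 / 2 = 1360 / 2 = 680
Fold in T3=14: gcd(680, 14) = 2; lcm(680, 14) = 680 * 14 / 2 = 9520 / 2 = 4760
Full cycle length = 4760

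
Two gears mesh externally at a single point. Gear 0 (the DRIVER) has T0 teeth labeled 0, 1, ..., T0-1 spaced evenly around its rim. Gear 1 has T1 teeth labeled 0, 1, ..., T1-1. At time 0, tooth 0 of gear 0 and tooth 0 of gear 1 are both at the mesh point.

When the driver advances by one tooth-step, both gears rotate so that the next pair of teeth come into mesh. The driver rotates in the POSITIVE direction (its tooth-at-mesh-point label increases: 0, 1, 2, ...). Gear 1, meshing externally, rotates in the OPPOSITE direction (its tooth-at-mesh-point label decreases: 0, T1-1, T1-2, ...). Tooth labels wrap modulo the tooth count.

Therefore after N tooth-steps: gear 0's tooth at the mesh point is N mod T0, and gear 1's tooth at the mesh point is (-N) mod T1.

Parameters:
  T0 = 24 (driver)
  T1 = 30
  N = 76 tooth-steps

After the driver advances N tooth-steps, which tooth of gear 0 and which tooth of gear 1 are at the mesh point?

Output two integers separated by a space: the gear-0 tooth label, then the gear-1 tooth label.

Answer: 4 14

Derivation:
Gear 0 (driver, T0=24): tooth at mesh = N mod T0
  76 = 3 * 24 + 4, so 76 mod 24 = 4
  gear 0 tooth = 4
Gear 1 (driven, T1=30): tooth at mesh = (-N) mod T1
  76 = 2 * 30 + 16, so 76 mod 30 = 16
  (-76) mod 30 = (-16) mod 30 = 30 - 16 = 14
Mesh after 76 steps: gear-0 tooth 4 meets gear-1 tooth 14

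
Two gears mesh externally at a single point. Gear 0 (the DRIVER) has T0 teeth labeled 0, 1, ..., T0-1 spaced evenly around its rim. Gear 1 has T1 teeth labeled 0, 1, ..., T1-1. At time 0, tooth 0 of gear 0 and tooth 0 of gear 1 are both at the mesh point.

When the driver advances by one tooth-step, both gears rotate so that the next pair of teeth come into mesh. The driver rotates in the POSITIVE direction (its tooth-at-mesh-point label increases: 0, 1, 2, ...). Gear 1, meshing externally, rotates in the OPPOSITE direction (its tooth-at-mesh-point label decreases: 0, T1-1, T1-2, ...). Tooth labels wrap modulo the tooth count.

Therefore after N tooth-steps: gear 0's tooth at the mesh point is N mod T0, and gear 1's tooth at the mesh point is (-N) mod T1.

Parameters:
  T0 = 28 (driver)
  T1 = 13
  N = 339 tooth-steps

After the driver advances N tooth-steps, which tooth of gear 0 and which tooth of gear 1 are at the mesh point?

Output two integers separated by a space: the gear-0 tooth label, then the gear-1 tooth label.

Gear 0 (driver, T0=28): tooth at mesh = N mod T0
  339 = 12 * 28 + 3, so 339 mod 28 = 3
  gear 0 tooth = 3
Gear 1 (driven, T1=13): tooth at mesh = (-N) mod T1
  339 = 26 * 13 + 1, so 339 mod 13 = 1
  (-339) mod 13 = (-1) mod 13 = 13 - 1 = 12
Mesh after 339 steps: gear-0 tooth 3 meets gear-1 tooth 12

Answer: 3 12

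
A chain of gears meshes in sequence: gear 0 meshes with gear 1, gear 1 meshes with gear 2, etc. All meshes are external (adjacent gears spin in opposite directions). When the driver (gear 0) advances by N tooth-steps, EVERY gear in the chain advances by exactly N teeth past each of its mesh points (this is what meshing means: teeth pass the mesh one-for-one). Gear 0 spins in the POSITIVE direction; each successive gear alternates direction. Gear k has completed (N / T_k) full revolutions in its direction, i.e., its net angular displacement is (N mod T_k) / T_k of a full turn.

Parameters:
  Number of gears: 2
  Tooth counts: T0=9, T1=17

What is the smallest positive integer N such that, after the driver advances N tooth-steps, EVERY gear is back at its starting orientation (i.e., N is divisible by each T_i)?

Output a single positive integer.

Answer: 153

Derivation:
Gear k returns to start when N is a multiple of T_k.
All gears at start simultaneously when N is a common multiple of [9, 17]; the smallest such N is lcm(9, 17).
Start: lcm = T0 = 9
Fold in T1=17: gcd(9, 17) = 1; lcm(9, 17) = 9 * 17 / 1 = 153 / 1 = 153
Full cycle length = 153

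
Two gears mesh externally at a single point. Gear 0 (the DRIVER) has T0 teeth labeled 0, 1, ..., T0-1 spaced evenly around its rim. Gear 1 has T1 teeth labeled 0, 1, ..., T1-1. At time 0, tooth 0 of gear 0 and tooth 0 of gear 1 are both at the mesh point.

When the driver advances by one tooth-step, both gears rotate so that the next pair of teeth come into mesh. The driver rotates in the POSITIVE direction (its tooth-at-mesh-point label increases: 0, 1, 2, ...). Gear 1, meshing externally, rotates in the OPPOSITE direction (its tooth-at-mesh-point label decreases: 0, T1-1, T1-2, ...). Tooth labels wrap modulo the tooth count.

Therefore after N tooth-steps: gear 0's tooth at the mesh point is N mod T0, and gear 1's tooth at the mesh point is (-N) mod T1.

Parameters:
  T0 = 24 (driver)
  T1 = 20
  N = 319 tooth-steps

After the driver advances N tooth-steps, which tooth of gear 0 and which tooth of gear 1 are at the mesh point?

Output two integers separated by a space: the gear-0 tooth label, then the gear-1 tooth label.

Gear 0 (driver, T0=24): tooth at mesh = N mod T0
  319 = 13 * 24 + 7, so 319 mod 24 = 7
  gear 0 tooth = 7
Gear 1 (driven, T1=20): tooth at mesh = (-N) mod T1
  319 = 15 * 20 + 19, so 319 mod 20 = 19
  (-319) mod 20 = (-19) mod 20 = 20 - 19 = 1
Mesh after 319 steps: gear-0 tooth 7 meets gear-1 tooth 1

Answer: 7 1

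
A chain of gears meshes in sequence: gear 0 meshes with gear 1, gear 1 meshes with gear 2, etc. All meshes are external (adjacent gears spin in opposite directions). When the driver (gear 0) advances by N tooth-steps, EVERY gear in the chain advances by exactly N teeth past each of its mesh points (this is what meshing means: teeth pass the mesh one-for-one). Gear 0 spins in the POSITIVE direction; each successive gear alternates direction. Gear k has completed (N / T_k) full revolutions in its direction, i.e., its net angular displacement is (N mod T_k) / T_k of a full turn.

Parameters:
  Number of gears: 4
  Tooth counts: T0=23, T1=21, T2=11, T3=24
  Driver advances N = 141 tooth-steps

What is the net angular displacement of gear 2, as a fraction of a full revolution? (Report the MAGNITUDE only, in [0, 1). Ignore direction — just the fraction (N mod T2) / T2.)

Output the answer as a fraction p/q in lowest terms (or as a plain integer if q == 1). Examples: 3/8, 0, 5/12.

Chain of 4 gears, tooth counts: [23, 21, 11, 24]
  gear 0: T0=23, direction=positive, advance = 141 mod 23 = 3 teeth = 3/23 turn
  gear 1: T1=21, direction=negative, advance = 141 mod 21 = 15 teeth = 15/21 turn
  gear 2: T2=11, direction=positive, advance = 141 mod 11 = 9 teeth = 9/11 turn
  gear 3: T3=24, direction=negative, advance = 141 mod 24 = 21 teeth = 21/24 turn
Gear 2: 141 mod 11 = 9
Fraction = 9 / 11 = 9/11 (gcd(9,11)=1) = 9/11

Answer: 9/11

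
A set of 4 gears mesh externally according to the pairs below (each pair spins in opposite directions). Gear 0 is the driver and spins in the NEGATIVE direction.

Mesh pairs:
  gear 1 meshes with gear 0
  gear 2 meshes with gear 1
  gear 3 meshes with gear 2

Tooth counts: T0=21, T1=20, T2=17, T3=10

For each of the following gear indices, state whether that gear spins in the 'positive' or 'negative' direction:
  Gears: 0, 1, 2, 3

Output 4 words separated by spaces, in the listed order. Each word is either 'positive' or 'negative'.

Answer: negative positive negative positive

Derivation:
Gear 0 (driver): negative (depth 0)
  gear 1: meshes with gear 0 -> depth 1 -> positive (opposite of gear 0)
  gear 2: meshes with gear 1 -> depth 2 -> negative (opposite of gear 1)
  gear 3: meshes with gear 2 -> depth 3 -> positive (opposite of gear 2)
Queried indices 0, 1, 2, 3 -> negative, positive, negative, positive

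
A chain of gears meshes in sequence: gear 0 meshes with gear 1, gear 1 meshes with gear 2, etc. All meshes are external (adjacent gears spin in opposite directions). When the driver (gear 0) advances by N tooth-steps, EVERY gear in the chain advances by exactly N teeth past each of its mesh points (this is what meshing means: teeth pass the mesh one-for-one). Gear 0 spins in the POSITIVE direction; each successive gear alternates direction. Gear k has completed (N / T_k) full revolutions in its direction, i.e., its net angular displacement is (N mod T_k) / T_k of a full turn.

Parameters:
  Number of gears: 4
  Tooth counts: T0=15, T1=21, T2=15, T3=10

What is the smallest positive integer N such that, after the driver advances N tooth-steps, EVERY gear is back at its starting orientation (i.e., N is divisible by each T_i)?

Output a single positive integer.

Gear k returns to start when N is a multiple of T_k.
All gears at start simultaneously when N is a common multiple of [15, 21, 15, 10]; the smallest such N is lcm(15, 21, 15, 10).
Start: lcm = T0 = 15
Fold in T1=21: gcd(15, 21) = 3; lcm(15, 21) = 15 * 21 / 3 = 315 / 3 = 105
Fold in T2=15: gcd(105, 15) = 15; lcm(105, 15) = 105 * 15 / 15 = 1575 / 15 = 105
Fold in T3=10: gcd(105, 10) = 5; lcm(105, 10) = 105 * 10 / 5 = 1050 / 5 = 210
Full cycle length = 210

Answer: 210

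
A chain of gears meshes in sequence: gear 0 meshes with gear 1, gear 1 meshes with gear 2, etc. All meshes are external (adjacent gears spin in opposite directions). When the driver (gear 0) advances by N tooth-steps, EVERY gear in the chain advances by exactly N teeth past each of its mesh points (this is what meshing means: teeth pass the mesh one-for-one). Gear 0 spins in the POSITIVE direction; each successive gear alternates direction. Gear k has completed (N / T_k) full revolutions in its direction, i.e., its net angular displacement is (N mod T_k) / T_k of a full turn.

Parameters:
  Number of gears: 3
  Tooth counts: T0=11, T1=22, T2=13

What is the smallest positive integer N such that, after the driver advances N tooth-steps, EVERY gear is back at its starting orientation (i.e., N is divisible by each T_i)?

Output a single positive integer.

Answer: 286

Derivation:
Gear k returns to start when N is a multiple of T_k.
All gears at start simultaneously when N is a common multiple of [11, 22, 13]; the smallest such N is lcm(11, 22, 13).
Start: lcm = T0 = 11
Fold in T1=22: gcd(11, 22) = 11; lcm(11, 22) = 11 * 22 / 11 = 242 / 11 = 22
Fold in T2=13: gcd(22, 13) = 1; lcm(22, 13) = 22 * 13 / 1 = 286 / 1 = 286
Full cycle length = 286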